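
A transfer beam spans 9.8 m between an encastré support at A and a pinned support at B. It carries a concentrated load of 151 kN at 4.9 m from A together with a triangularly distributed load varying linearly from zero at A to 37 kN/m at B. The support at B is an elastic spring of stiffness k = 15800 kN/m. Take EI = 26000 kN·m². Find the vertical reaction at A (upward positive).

Take the reaction at B as the redundant and release it; the primary structure is a cantilever fixed at A.
Free-end deflection of the primary structure under the applied loading (downward +):
  point load 151 at a = 4.9: Pa²(3L − a)/(6EI) = 14804/EI
  triangular load, peak 37 at the free end: 11w₀L⁴/(120EI) = 31284/EI
  δ_0 = 46088/EI
Flexibility coefficient — unit upward force at B: δ_{BB} = L³/(3EI) = 313.7/EI.
With EI = 26000 kN·m²: δ_0 = 1.7726 m and δ_{BB} = 0.012067 m/kN.
Compatibility — the spring shortens by R_B/k under the reaction it provides: δ_0 − R_B·δ_{BB} = R_B/k. With 1/k = 0.000063 m/kN, R_B = δ_0 / (δ_{BB} + 1/k) = 1.7726 / (0.012067 + 0.000063) = 146.1 kN.
Vertical equilibrium: R_A = ΣP − R_B = 332.3 − 146.1 = 186.2 kN.

R_A = 186.2 kN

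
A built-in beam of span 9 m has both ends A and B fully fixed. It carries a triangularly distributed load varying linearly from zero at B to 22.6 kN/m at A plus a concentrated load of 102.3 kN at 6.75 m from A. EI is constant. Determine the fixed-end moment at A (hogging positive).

M_A = 134.7 kN·m

Take the two fixed-end moments M_A, M_B as redundants; the released structure is the simple span AB.
End rotations of the released simple span under the applied load (×1/EI):
  at A: triangular load, peak 22.6: w₀L³/(45EI) = 366.1/EI
  at B: triangular load, peak 22.6: 7w₀L³/(360EI) = 320.4/EI
  at A: point load 102.3 at a = 6.75: Pab(L + b)/(6LEI) = 323.7/EI
  at B: point load 102.3 at a = 6.75: Pab(L + a)/(6LEI) = 453.2/EI
  θ_A0 = 689.8/EI,  θ_B0 = 773.5/EI
Flexibility coefficients: a unit moment at one end gives L/(3EI) there and L/(6EI) at the far end, so f₁₁ = f₂₂ = 3/EI and f₁₂ = f₂₁ = 1.5/EI.
Compatibility — zero rotation at each built-in end:
  3 M_A + 1.5 M_B = 689.8
  1.5 M_A + 3 M_B = 773.5
Solving the pair gives M_A = 134.7 kN·m and M_B = 190.5 kN·m (hogging).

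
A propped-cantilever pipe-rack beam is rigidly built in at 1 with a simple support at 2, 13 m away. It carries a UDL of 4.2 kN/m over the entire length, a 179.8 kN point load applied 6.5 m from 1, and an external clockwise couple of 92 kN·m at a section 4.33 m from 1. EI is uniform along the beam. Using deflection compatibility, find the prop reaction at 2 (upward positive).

Take the reaction at 2 as the redundant and release it; the primary structure is a cantilever fixed at 1.
Downward deflection at the released point 2 due to the loads:
  UDL 4.2: wL⁴/(8EI) = 14995/EI
  point load 179.8 at a = 6.5: Pa²(3L − a)/(6EI) = 41148/EI
  clockwise couple 92 at a = 4.33: M₀a(2L − a)/(2EI) = 4316/EI
  δ_0 = 60459/EI
Flexibility coefficient — unit upward force at 2: δ_{22} = L³/(3EI) = 732.3/EI.
The prop prevents deflection at 2: R_2 = δ_0/δ_{22} = 60459/732.3 = 82.56 kN.

R_2 = 82.56 kN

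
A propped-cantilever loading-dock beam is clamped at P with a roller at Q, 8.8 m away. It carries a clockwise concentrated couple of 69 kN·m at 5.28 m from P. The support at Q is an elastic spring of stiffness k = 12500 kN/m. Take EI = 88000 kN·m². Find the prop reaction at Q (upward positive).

R_Q = 9.583 kN

Release the roller at Q. Primary structure: cantilever fixed at P.
Downward deflection at the released point Q due to the loads:
  clockwise couple 69 at a = 5.28: M₀a(2L − a)/(2EI) = 2244/EI
Flexibility coefficient — unit upward force at Q: δ_{QQ} = L³/(3EI) = 227.2/EI.
With EI = 88000 kN·m²: δ_0 = 0.025502 m and δ_{QQ} = 0.002581 m/kN.
Compatibility — the spring shortens by R_Q/k under the reaction it provides: δ_0 − R_Q·δ_{QQ} = R_Q/k. With 1/k = 0.00008 m/kN, R_Q = δ_0 / (δ_{QQ} + 1/k) = 0.025502 / (0.002581 + 0.00008) = 9.583 kN.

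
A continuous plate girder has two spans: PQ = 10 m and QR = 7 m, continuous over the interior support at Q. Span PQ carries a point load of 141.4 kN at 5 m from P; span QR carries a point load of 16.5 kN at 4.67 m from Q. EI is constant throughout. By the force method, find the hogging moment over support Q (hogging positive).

M_Q = 163 kN·m

Insert a hinge at Q; M_Q is the redundant, and each span becomes simply supported.
Rotations at Q on the released spans (each span's end-slope, ×1/EI):
  span PQ: point load 141.4 at a = 5: Pab(L + a)/(6LEI) = 883.8/EI
  span QR: point load 16.5 at a = 4.67: Pab(L + b)/(6LEI) = 39.88/EI
  relative rotation θ_0 = (883.8 + 39.88)/EI = 923.6/EI
A unit hogging moment at Q produces rotation L₁/(3EI) + L₂/(3EI) = 5.667/EI.
Compatibility: M_Q·(L₁+L₂)/(3EI) = θ_0, giving M_Q = 163 kN·m (hogging).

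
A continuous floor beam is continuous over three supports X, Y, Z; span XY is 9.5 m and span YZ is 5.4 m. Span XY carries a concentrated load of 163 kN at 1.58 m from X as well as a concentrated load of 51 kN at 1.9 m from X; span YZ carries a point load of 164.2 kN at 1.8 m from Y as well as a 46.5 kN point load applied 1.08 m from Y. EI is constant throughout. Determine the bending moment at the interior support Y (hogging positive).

Insert a hinge at Y; M_Y is the redundant, and each span becomes simply supported.
End slopes at the hinge Y, treating each span as simply supported:
  span XY: point load 163 at a = 1.58: Pab(L + a)/(6LEI) = 396.5/EI
  span XY: point load 51 at a = 1.9: Pab(L + a)/(6LEI) = 147.3/EI
  span YZ: point load 164.2 at a = 1.8: Pab(L + b)/(6LEI) = 295.6/EI
  span YZ: point load 46.5 at a = 1.08: Pab(L + b)/(6LEI) = 65.09/EI
  relative rotation θ_0 = (543.8 + 360.6)/EI = 904.4/EI
A unit hogging moment at Y produces rotation L₁/(3EI) + L₂/(3EI) = 4.967/EI.
Slope continuity at Y: θ_0 = M_Y·4.967/EI, so M_Y = 904.4/4.967 = 182.1 kN·m (hogging).

M_Y = 182.1 kN·m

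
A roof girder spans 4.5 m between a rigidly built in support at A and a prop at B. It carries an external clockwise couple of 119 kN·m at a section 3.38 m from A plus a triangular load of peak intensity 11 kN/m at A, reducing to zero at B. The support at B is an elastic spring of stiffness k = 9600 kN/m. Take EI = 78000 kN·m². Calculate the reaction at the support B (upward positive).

Remove the prop at B; the released (primary) structure is a cantilever built in at A.
Primary-structure tip deflection at B by superposition:
  clockwise couple 119 at a = 3.38: M₀a(2L − a)/(2EI) = 1130/EI
  triangular load, peak 11 at the fixed end: w₀L⁴/(30EI) = 150.4/EI
  δ_0 = 1281/EI
Tip deflection under a unit load at B: L³/(3EI) = 30.38/EI.
With EI = 78000 kN·m²: δ_0 = 0.016418 m and δ_{BB} = 0.000389 m/kN.
Compatibility — the spring shortens by R_B/k under the reaction it provides: δ_0 − R_B·δ_{BB} = R_B/k. With 1/k = 0.000104 m/kN, R_B = δ_0 / (δ_{BB} + 1/k) = 0.016418 / (0.000389 + 0.000104) = 33.26 kN.

R_B = 33.26 kN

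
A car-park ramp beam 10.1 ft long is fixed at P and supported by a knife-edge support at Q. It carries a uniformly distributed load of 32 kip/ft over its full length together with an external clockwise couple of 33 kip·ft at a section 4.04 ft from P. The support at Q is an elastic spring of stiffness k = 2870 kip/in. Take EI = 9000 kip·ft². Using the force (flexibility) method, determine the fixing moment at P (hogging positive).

Take the reaction at Q as the redundant and release it; the primary structure is a cantilever fixed at P.
Primary-structure tip deflection at Q by superposition:
  UDL 32: wL⁴/(8EI) = 41624/EI
  clockwise couple 33 at a = 4.04: M₀a(2L − a)/(2EI) = 1077/EI
  δ_0 = 42701/EI
Tip deflection under a unit load at Q: L³/(3EI) = 343.4/EI.
With EI = 9000 kip·ft²: δ_0 = 4.7446 ft and δ_{QQ} = 0.038159 ft/kip.
Compatibility — the spring shortens by R_Q/k under the reaction it provides: δ_0 − R_Q·δ_{QQ} = R_Q/k. With 1/k = 1/(2870×12) ft/kip = 0.000029 ft/kip, R_Q = δ_0 / (δ_{QQ} + 1/k) = 4.7446 / (0.038159 + 0.000029) = 124.2 kip.
Moment equilibrium about P: M_P = Σ(load moments about P) − R_Q·L = 1665 − 124.2×10.1 = 410.3 kip·ft.

M_P = 410.3 kip·ft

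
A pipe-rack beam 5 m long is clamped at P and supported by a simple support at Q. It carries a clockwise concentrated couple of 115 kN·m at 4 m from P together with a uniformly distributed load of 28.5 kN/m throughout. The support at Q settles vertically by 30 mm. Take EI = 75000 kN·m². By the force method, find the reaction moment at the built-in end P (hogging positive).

Release the roller at Q. Primary structure: cantilever fixed at P.
Downward deflection at the released point Q due to the loads:
  clockwise couple 115 at a = 4: M₀a(2L − a)/(2EI) = 1380/EI
  UDL 28.5: wL⁴/(8EI) = 2227/EI
  δ_0 = 3607/EI
Tip deflection under a unit load at Q: L³/(3EI) = 41.67/EI.
With EI = 75000 kN·m²: δ_0 = 0.048087 m and δ_{QQ} = 0.000556 m/kN.
Compatibility — the beam at Q must follow the support down by 0.03 m: δ_0 − R_Q·δ_{QQ} = 0.03, so R_Q = (0.048087 − 0.03)/0.000556 = 32.56 kN.
Moment equilibrium about P: M_P = Σ(load moments about P) − R_Q·L = 471.2 − 32.56×5 = 308.5 kN·m.

M_P = 308.5 kN·m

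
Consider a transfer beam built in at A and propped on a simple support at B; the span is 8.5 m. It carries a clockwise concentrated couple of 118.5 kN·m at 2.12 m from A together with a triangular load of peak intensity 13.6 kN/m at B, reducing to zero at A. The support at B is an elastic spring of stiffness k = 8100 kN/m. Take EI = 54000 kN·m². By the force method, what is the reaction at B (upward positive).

R_B = 39.63 kN

Remove the prop at B; the released (primary) structure is a cantilever built in at A.
Deflection at B on the released cantilever, summing each load's contribution:
  clockwise couple 118.5 at a = 2.12: M₀a(2L − a)/(2EI) = 1869/EI
  triangular load, peak 13.6 at the free end: 11w₀L⁴/(120EI) = 6508/EI
  δ_0 = 8377/EI
Tip deflection under a unit load at B: L³/(3EI) = 204.7/EI.
With EI = 54000 kN·m²: δ_0 = 0.15513 m and δ_{BB} = 0.003791 m/kN.
Compatibility — the spring shortens by R_B/k under the reaction it provides: δ_0 − R_B·δ_{BB} = R_B/k. With 1/k = 0.000123 m/kN, R_B = δ_0 / (δ_{BB} + 1/k) = 0.15513 / (0.003791 + 0.000123) = 39.63 kN.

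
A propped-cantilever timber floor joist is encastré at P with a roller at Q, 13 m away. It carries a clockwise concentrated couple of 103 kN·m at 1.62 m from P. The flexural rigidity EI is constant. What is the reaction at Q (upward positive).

Remove the prop at Q; the released (primary) structure is a cantilever built in at P.
Deflection at Q on the released cantilever, summing each load's contribution:
  clockwise couple 103 at a = 1.62: M₀a(2L − a)/(2EI) = 2034/EI
Flexibility coefficient — unit upward force at Q: δ_{QQ} = L³/(3EI) = 732.3/EI.
Compatibility at Q: δ_0 − R_Q·δ_{QQ} = 0, so R_Q = 2034/732.3 = 2.777 kN.

R_Q = 2.777 kN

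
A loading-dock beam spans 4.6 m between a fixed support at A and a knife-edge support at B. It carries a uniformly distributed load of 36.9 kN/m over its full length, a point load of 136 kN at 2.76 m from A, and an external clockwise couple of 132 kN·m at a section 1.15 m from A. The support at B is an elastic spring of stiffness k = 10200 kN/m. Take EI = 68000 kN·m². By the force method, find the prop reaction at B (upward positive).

R_B = 117.2 kN

Remove the prop at B; the released (primary) structure is a cantilever built in at A.
Deflection at B on the released cantilever, summing each load's contribution:
  UDL 36.9: wL⁴/(8EI) = 2065/EI
  point load 136 at a = 2.76: Pa²(3L − a)/(6EI) = 1906/EI
  clockwise couple 132 at a = 1.15: M₀a(2L − a)/(2EI) = 611/EI
  δ_0 = 4582/EI
Tip deflection under a unit load at B: L³/(3EI) = 32.45/EI.
With EI = 68000 kN·m²: δ_0 = 0.067389 m and δ_{BB} = 0.000477 m/kN.
Compatibility — the spring shortens by R_B/k under the reaction it provides: δ_0 − R_B·δ_{BB} = R_B/k. With 1/k = 0.000098 m/kN, R_B = δ_0 / (δ_{BB} + 1/k) = 0.067389 / (0.000477 + 0.000098) = 117.2 kN.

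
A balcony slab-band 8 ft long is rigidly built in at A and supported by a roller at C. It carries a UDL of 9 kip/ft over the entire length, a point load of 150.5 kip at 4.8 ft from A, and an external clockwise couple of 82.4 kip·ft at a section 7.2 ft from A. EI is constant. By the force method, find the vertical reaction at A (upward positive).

Release the roller at C. Primary structure: cantilever fixed at A.
Free-end deflection of the primary structure under the applied loading (downward +):
  UDL 9: wL⁴/(8EI) = 4608/EI
  point load 150.5 at a = 4.8: Pa²(3L − a)/(6EI) = 11096/EI
  clockwise couple 82.4 at a = 7.2: M₀a(2L − a)/(2EI) = 2610/EI
  δ_0 = 18314/EI
Tip deflection under a unit load at C: L³/(3EI) = 170.7/EI.
Compatibility at C: δ_0 − R_C·δ_{CC} = 0, so R_C = 18314/170.7 = 107.3 kip.
Vertical equilibrium: R_A = ΣP − R_C = 222.5 − 107.3 = 115.2 kip.

R_A = 115.2 kip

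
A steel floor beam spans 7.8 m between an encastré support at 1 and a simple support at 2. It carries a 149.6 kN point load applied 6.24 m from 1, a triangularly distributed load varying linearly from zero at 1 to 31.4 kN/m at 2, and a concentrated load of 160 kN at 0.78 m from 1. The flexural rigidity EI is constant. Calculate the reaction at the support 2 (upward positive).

Remove the prop at 2; the released (primary) structure is a cantilever built in at 1.
Deflection at 2 on the released cantilever, summing each load's contribution:
  point load 149.6 at a = 6.24: Pa²(3L − a)/(6EI) = 16660/EI
  triangular load, peak 31.4 at the free end: 11w₀L⁴/(120EI) = 10654/EI
  point load 160 at a = 0.78: Pa²(3L − a)/(6EI) = 367/EI
  δ_0 = 27681/EI
Flexibility coefficient — unit upward force at 2: δ_{22} = L³/(3EI) = 158.2/EI.
Compatibility at 2: δ_0 − R_2·δ_{22} = 0, so R_2 = 27681/158.2 = 175 kN.

R_2 = 175 kN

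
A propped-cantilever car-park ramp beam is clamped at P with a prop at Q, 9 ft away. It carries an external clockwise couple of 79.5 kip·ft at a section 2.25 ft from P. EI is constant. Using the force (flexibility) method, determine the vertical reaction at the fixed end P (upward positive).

R_P = -5.797 kip

Take the reaction at Q as the redundant and release it; the primary structure is a cantilever fixed at P.
Downward deflection at the released point Q due to the loads:
  clockwise couple 79.5 at a = 2.25: M₀a(2L − a)/(2EI) = 1409/EI
Tip deflection under a unit load at Q: L³/(3EI) = 243/EI.
Compatibility at Q: δ_0 − R_Q·δ_{QQ} = 0, so R_Q = 1409/243 = 5.797 kip.
Vertical equilibrium: R_P = ΣP − R_Q = 0 − 5.797 = -5.797 kip.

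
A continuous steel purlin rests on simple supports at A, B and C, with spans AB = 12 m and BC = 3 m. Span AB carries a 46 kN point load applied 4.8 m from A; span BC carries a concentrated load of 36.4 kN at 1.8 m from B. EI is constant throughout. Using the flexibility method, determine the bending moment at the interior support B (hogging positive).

M_B = 77.86 kN·m

Release continuity at B by inserting a hinge; the redundant is the internal moment M_B. The primary structure is two simply-supported spans AB and BC.
Rotations at B on the released spans (each span's end-slope, ×1/EI):
  span AB: point load 46 at a = 4.8: Pab(L + a)/(6LEI) = 370.9/EI
  span BC: point load 36.4 at a = 1.8: Pab(L + b)/(6LEI) = 18.35/EI
  relative rotation θ_0 = (370.9 + 18.35)/EI = 389.3/EI
A unit hogging moment at B produces rotation L₁/(3EI) + L₂/(3EI) = 5/EI.
Compatibility: M_B·(L₁+L₂)/(3EI) = θ_0, giving M_B = 77.86 kN·m (hogging).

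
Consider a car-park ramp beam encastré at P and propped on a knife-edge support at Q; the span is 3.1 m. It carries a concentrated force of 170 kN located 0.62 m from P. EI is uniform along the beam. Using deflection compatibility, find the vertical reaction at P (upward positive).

R_P = 160.5 kN

Take the reaction at Q as the redundant and release it; the primary structure is a cantilever fixed at P.
Downward deflection at the released point Q due to the loads:
  point load 170 at a = 0.62: Pa²(3L − a)/(6EI) = 94.54/EI
Tip deflection under a unit load at Q: L³/(3EI) = 9.93/EI.
The prop prevents deflection at Q: R_Q = δ_0/δ_{QQ} = 94.54/9.93 = 9.52 kN.
Vertical equilibrium: R_P = ΣP − R_Q = 170 − 9.52 = 160.5 kN.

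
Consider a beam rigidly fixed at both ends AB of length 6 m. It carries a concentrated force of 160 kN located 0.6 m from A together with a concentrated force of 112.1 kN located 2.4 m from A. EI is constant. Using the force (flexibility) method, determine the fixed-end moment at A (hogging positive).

M_A = 174.6 kN·m

Take the two fixed-end moments M_A, M_B as redundants; the released structure is the simple span AB.
On the primary (simply-supported) span, the end slopes from the loading are:
  at A: point load 160 at a = 0.6: Pab(L + b)/(6LEI) = 164.2/EI
  at B: point load 160 at a = 0.6: Pab(L + a)/(6LEI) = 95.04/EI
  at A: point load 112.1 at a = 2.4: Pab(L + b)/(6LEI) = 258.3/EI
  at B: point load 112.1 at a = 2.4: Pab(L + a)/(6LEI) = 226/EI
  θ_A0 = 422.4/EI,  θ_B0 = 321/EI
Flexibility coefficients: a unit moment at one end gives L/(3EI) there and L/(6EI) at the far end, so f₁₁ = f₂₂ = 2/EI and f₁₂ = f₂₁ = 1/EI.
Compatibility — zero rotation at each built-in end:
  2 M_A + 1 M_B = 422.4
  1 M_A + 2 M_B = 321
Solving the pair gives M_A = 174.6 kN·m and M_B = 73.21 kN·m (hogging).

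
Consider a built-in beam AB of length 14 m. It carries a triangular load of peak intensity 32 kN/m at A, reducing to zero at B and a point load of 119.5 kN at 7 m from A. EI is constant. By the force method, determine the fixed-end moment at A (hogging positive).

Release both end moments; the primary structure is a simply-supported span AB with redundants M_A and M_B.
On the primary (simply-supported) span, the end slopes from the loading are:
  at A: triangular load, peak 32: w₀L³/(45EI) = 1951/EI
  at B: triangular load, peak 32: 7w₀L³/(360EI) = 1707/EI
  at A: point load 119.5 at a = 7: Pab(L + b)/(6LEI) = 1464/EI
  at B: point load 119.5 at a = 7: Pab(L + a)/(6LEI) = 1464/EI
  θ_A0 = 3415/EI,  θ_B0 = 3171/EI
Flexibility coefficients: a unit moment at one end gives L/(3EI) there and L/(6EI) at the far end, so f₁₁ = f₂₂ = 4.667/EI and f₁₂ = f₂₁ = 2.333/EI.
Compatibility — zero rotation at each built-in end:
  4.667 M_A + 2.333 M_B = 3415
  2.333 M_A + 4.667 M_B = 3171
Solving the pair gives M_A = 522.7 kN·m and M_B = 418.2 kN·m (hogging).

M_A = 522.7 kN·m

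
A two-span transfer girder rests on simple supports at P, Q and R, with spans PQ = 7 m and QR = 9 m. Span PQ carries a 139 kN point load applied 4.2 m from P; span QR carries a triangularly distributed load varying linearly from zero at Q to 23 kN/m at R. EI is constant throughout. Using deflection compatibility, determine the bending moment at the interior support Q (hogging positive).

Insert a hinge at Q; M_Q is the redundant, and each span becomes simply supported.
End slopes at the hinge Q, treating each span as simply supported:
  span PQ: point load 139 at a = 4.2: Pab(L + a)/(6LEI) = 435.9/EI
  span QR: triangular load, peak 23: 7w₀L³/(360EI) = 326/EI
  relative rotation θ_0 = (435.9 + 326)/EI = 761.9/EI
A unit hogging moment at Q produces rotation L₁/(3EI) + L₂/(3EI) = 5.333/EI.
Slope continuity at Q: θ_0 = M_Q·5.333/EI, so M_Q = 761.9/5.333 = 142.9 kN·m (hogging).

M_Q = 142.9 kN·m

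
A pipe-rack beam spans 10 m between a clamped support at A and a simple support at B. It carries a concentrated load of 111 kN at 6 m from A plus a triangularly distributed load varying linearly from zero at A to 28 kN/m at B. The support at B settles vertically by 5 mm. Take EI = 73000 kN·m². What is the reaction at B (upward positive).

R_B = 123.9 kN

Remove the prop at B; the released (primary) structure is a cantilever built in at A.
Downward deflection at the released point B due to the loads:
  point load 111 at a = 6: Pa²(3L − a)/(6EI) = 15984/EI
  triangular load, peak 28 at the free end: 11w₀L⁴/(120EI) = 25667/EI
  δ_0 = 41651/EI
Tip deflection under a unit load at B: L³/(3EI) = 333.3/EI.
With EI = 73000 kN·m²: δ_0 = 0.57056 m and δ_{BB} = 0.004566 m/kN.
Compatibility — the beam at B must follow the support down by 0.005 m: δ_0 − R_B·δ_{BB} = 0.005, so R_B = (0.57056 − 0.005)/0.004566 = 123.9 kN.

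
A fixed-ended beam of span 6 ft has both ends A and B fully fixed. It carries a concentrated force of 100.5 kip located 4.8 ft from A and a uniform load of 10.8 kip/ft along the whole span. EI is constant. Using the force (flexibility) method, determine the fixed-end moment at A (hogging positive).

Release both end moments; the primary structure is a simply-supported span AB with redundants M_A and M_B.
Simple-span end rotations at A and B under the given loads:
  at A: point load 100.5 at a = 4.8: Pab(L + b)/(6LEI) = 115.8/EI
  at B: point load 100.5 at a = 4.8: Pab(L + a)/(6LEI) = 173.7/EI
  at A: UDL 10.8: wL³/(24EI) = 97.2/EI
  at B: UDL 10.8: wL³/(24EI) = 97.2/EI
  θ_A0 = 213/EI,  θ_B0 = 270.9/EI
Flexibility coefficients: a unit moment at one end gives L/(3EI) there and L/(6EI) at the far end, so f₁₁ = f₂₂ = 2/EI and f₁₂ = f₂₁ = 1/EI.
Compatibility — zero rotation at each built-in end:
  2 M_A + 1 M_B = 213
  1 M_A + 2 M_B = 270.9
Solving the pair gives M_A = 51.7 kip·ft and M_B = 109.6 kip·ft (hogging).

M_A = 51.7 kip·ft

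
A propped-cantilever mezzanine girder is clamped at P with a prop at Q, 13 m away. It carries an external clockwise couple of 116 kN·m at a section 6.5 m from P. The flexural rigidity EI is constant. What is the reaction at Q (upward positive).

Take the reaction at Q as the redundant and release it; the primary structure is a cantilever fixed at P.
Primary-structure tip deflection at Q by superposition:
  clockwise couple 116 at a = 6.5: M₀a(2L − a)/(2EI) = 7352/EI
Tip deflection under a unit load at Q: L³/(3EI) = 732.3/EI.
Compatibility at Q: δ_0 − R_Q·δ_{QQ} = 0, so R_Q = 7352/732.3 = 10.04 kN.

R_Q = 10.04 kN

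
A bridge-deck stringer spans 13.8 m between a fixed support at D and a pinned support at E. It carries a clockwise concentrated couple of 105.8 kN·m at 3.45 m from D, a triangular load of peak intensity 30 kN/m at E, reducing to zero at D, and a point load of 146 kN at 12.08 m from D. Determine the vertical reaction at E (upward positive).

Choose R_E as the redundant. The primary structure is the cantilever fixed at D.
Primary-structure tip deflection at E by superposition:
  clockwise couple 105.8 at a = 3.45: M₀a(2L − a)/(2EI) = 4407/EI
  triangular load, peak 30 at the free end: 11w₀L⁴/(120EI) = 99735/EI
  point load 146 at a = 12.08: Pa²(3L − a)/(6EI) = 104112/EI
  δ_0 = 208255/EI
Flexibility coefficient — unit upward force at E: δ_{EE} = L³/(3EI) = 876/EI.
The prop prevents deflection at E: R_E = δ_0/δ_{EE} = 208255/876 = 237.7 kN.

R_E = 237.7 kN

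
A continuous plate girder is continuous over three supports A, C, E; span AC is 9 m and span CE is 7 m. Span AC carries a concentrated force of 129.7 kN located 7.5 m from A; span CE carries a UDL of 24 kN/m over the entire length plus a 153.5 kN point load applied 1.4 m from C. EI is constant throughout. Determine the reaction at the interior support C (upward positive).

Insert a hinge at C; M_C is the redundant, and each span becomes simply supported.
End slopes at the hinge C, treating each span as simply supported:
  span AC: point load 129.7 at a = 7.5: Pab(L + a)/(6LEI) = 445.8/EI
  span CE: UDL 24: wL³/(24EI) = 343/EI
  span CE: point load 153.5 at a = 1.4: Pab(L + b)/(6LEI) = 361/EI
  relative rotation θ_0 = (445.8 + 704)/EI = 1150/EI
A unit hogging moment at C produces rotation L₁/(3EI) + L₂/(3EI) = 5.333/EI.
Compatibility: M_C·(L₁+L₂)/(3EI) = θ_0, giving M_C = 215.6 kN·m (hogging).
Span AC, ΣM about A with M_C applied at C: R_C^{AC}·9 = 972.8 + 215.6, so R_C^{AC} = 132 kN and R_A = 129.7 − 132 = -2.339 kN.
Span CE, ΣM about E: R_C^{CE}·7 = 1448 + 215.6, so R_C^{CE} = 237.6 kN and R_E = 321.5 − 237.6 = 83.9 kN.
R_C = 132 + 237.6 = 369.6 kN.

R_C = 369.6 kN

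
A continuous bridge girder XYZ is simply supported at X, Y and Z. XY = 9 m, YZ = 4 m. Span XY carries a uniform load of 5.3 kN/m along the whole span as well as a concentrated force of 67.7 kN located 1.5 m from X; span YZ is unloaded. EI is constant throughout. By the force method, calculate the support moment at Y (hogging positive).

M_Y = 71.33 kN·m

Insert a hinge at Y; M_Y is the redundant, and each span becomes simply supported.
Discontinuity in slope at Y on the released structure — sum the simple-span end rotations:
  span XY: UDL 5.3: wL³/(24EI) = 161/EI
  span XY: point load 67.7 at a = 1.5: Pab(L + a)/(6LEI) = 148.1/EI
  relative rotation θ_0 = (309.1 + 0)/EI = 309.1/EI
A unit hogging moment at Y produces rotation L₁/(3EI) + L₂/(3EI) = 4.333/EI.
Slope continuity at Y: θ_0 = M_Y·4.333/EI, so M_Y = 309.1/4.333 = 71.33 kN·m (hogging).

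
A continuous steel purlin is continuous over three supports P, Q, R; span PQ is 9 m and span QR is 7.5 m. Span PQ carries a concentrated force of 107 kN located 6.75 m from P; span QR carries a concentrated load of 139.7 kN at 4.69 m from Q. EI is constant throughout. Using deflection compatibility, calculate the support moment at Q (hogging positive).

Insert a hinge at Q; M_Q is the redundant, and each span becomes simply supported.
Rotations at Q on the released spans (each span's end-slope, ×1/EI):
  span PQ: point load 107 at a = 6.75: Pab(L + a)/(6LEI) = 474/EI
  span QR: point load 139.7 at a = 4.69: Pab(L + b)/(6LEI) = 421.8/EI
  relative rotation θ_0 = (474 + 421.8)/EI = 895.8/EI
A unit hogging moment at Q produces rotation L₁/(3EI) + L₂/(3EI) = 5.5/EI.
Compatibility: M_Q·(L₁+L₂)/(3EI) = θ_0, giving M_Q = 162.9 kN·m (hogging).

M_Q = 162.9 kN·m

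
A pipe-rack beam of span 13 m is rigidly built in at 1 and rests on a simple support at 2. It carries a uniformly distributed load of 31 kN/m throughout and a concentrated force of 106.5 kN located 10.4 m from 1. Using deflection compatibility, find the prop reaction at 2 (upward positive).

Release the roller at 2. Primary structure: cantilever fixed at 1.
Deflection at 2 on the released cantilever, summing each load's contribution:
  UDL 31: wL⁴/(8EI) = 110674/EI
  point load 106.5 at a = 10.4: Pa²(3L − a)/(6EI) = 54907/EI
  δ_0 = 165581/EI
Flexibility coefficient — unit upward force at 2: δ_{22} = L³/(3EI) = 732.3/EI.
Compatibility at 2: δ_0 − R_2·δ_{22} = 0, so R_2 = 165581/732.3 = 226.1 kN.

R_2 = 226.1 kN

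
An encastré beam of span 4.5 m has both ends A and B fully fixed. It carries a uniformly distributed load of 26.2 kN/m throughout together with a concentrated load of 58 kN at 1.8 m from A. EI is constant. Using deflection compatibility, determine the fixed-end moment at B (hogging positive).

Release both end moments; the primary structure is a simply-supported span AB with redundants M_A and M_B.
Simple-span end rotations at A and B under the given loads:
  at A: UDL 26.2: wL³/(24EI) = 99.48/EI
  at B: UDL 26.2: wL³/(24EI) = 99.48/EI
  at A: point load 58 at a = 1.8: Pab(L + b)/(6LEI) = 75.17/EI
  at B: point load 58 at a = 1.8: Pab(L + a)/(6LEI) = 65.77/EI
  θ_A0 = 174.6/EI,  θ_B0 = 165.3/EI
Flexibility coefficients: a unit moment at one end gives L/(3EI) there and L/(6EI) at the far end, so f₁₁ = f₂₂ = 1.5/EI and f₁₂ = f₂₁ = 0.75/EI.
Compatibility — zero rotation at each built-in end:
  1.5 M_A + 0.75 M_B = 174.6
  0.75 M_A + 1.5 M_B = 165.3
Solving the pair gives M_A = 81.8 kN·m and M_B = 69.27 kN·m (hogging).

M_B = 69.27 kN·m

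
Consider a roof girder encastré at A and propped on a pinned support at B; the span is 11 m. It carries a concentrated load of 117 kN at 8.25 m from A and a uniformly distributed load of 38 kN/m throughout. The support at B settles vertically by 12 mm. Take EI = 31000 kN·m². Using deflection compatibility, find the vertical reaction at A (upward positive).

R_A = 305 kN

Remove the prop at B; the released (primary) structure is a cantilever built in at A.
Deflection at B on the released cantilever, summing each load's contribution:
  point load 117 at a = 8.25: Pa²(3L − a)/(6EI) = 32849/EI
  UDL 38: wL⁴/(8EI) = 69545/EI
  δ_0 = 102393/EI
Tip deflection under a unit load at B: L³/(3EI) = 443.7/EI.
With EI = 31000 kN·m²: δ_0 = 3.303 m and δ_{BB} = 0.014312 m/kN.
Compatibility — the beam at B must follow the support down by 0.012 m: δ_0 − R_B·δ_{BB} = 0.012, so R_B = (3.303 − 0.012)/0.014312 = 230 kN.
Vertical equilibrium: R_A = ΣP − R_B = 535 − 230 = 305 kN.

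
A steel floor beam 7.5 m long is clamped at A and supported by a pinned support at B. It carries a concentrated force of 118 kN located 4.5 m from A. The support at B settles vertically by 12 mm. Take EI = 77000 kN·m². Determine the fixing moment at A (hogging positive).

M_A = 198 kN·m

Remove the prop at B; the released (primary) structure is a cantilever built in at A.
Free-end deflection of the primary structure under the applied loading (downward +):
  point load 118 at a = 4.5: Pa²(3L − a)/(6EI) = 7168/EI
Flexibility coefficient — unit upward force at B: δ_{BB} = L³/(3EI) = 140.6/EI.
With EI = 77000 kN·m²: δ_0 = 0.093097 m and δ_{BB} = 0.001826 m/kN.
Compatibility — the beam at B must follow the support down by 0.012 m: δ_0 − R_B·δ_{BB} = 0.012, so R_B = (0.093097 − 0.012)/0.001826 = 44.41 kN.
Moment equilibrium about A: M_A = Σ(load moments about A) − R_B·L = 531 − 44.41×7.5 = 198 kN·m.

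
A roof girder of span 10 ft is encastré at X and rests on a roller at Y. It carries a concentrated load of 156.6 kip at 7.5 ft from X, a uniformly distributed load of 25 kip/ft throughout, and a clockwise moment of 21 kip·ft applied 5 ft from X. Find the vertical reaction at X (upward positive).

Choose R_Y as the redundant. The primary structure is the cantilever fixed at X.
Free-end deflection of the primary structure under the applied loading (downward +):
  point load 156.6 at a = 7.5: Pa²(3L − a)/(6EI) = 33033/EI
  UDL 25: wL⁴/(8EI) = 31250/EI
  clockwise couple 21 at a = 5: M₀a(2L − a)/(2EI) = 787.5/EI
  δ_0 = 65070/EI
Tip deflection under a unit load at Y: L³/(3EI) = 333.3/EI.
The prop prevents deflection at Y: R_Y = δ_0/δ_{YY} = 65070/333.3 = 195.2 kip.
Vertical equilibrium: R_X = ΣP − R_Y = 406.6 − 195.2 = 211.4 kip.

R_X = 211.4 kip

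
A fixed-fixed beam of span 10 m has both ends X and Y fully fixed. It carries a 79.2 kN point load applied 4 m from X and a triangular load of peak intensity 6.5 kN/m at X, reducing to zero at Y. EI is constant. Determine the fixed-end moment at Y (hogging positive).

Release both end moments; the primary structure is a simply-supported span XY with redundants M_X and M_Y.
On the primary (simply-supported) span, the end slopes from the loading are:
  at X: point load 79.2 at a = 4: Pab(L + b)/(6LEI) = 506.9/EI
  at Y: point load 79.2 at a = 4: Pab(L + a)/(6LEI) = 443.5/EI
  at X: triangular load, peak 6.5: w₀L³/(45EI) = 144.4/EI
  at Y: triangular load, peak 6.5: 7w₀L³/(360EI) = 126.4/EI
  θ_X0 = 651.3/EI,  θ_Y0 = 569.9/EI
Flexibility coefficients: a unit moment at one end gives L/(3EI) there and L/(6EI) at the far end, so f₁₁ = f₂₂ = 3.333/EI and f₁₂ = f₂₁ = 1.667/EI.
Compatibility — zero rotation at each built-in end:
  3.333 M_X + 1.667 M_Y = 651.3
  1.667 M_X + 3.333 M_Y = 569.9
Solving the pair gives M_X = 146.5 kN·m and M_Y = 97.7 kN·m (hogging).

M_Y = 97.7 kN·m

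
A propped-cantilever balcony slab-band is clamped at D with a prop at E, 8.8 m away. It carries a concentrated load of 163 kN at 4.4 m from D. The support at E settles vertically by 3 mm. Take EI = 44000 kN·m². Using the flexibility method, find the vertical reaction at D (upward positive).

R_D = 112.6 kN

Release the roller at E. Primary structure: cantilever fixed at D.
Deflection at E on the released cantilever, summing each load's contribution:
  point load 163 at a = 4.4: Pa²(3L − a)/(6EI) = 11571/EI
Flexibility coefficient — unit upward force at E: δ_{EE} = L³/(3EI) = 227.2/EI.
With EI = 44000 kN·m²: δ_0 = 0.26297 m and δ_{EE} = 0.005163 m/kN.
Compatibility — the beam at E must follow the support down by 0.003 m: δ_0 − R_E·δ_{EE} = 0.003, so R_E = (0.26297 − 0.003)/0.005163 = 50.36 kN.
Vertical equilibrium: R_D = ΣP − R_E = 163 − 50.36 = 112.6 kN.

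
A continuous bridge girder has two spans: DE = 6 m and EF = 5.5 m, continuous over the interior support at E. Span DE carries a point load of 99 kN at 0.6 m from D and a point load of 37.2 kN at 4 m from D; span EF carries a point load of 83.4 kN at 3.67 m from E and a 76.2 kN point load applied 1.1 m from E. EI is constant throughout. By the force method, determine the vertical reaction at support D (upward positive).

R_D = 85.13 kN

Release continuity at E by inserting a hinge; the redundant is the internal moment M_E. The primary structure is two simply-supported spans DE and EF.
Rotations at E on the released spans (each span's end-slope, ×1/EI):
  span DE: point load 99 at a = 0.6: Pab(L + a)/(6LEI) = 58.81/EI
  span DE: point load 37.2 at a = 4: Pab(L + a)/(6LEI) = 82.67/EI
  span EF: point load 83.4 at a = 3.67: Pab(L + b)/(6LEI) = 124.4/EI
  span EF: point load 76.2 at a = 1.1: Pab(L + b)/(6LEI) = 110.6/EI
  relative rotation θ_0 = (141.5 + 235.1)/EI = 376.5/EI
A unit hogging moment at E produces rotation L₁/(3EI) + L₂/(3EI) = 3.833/EI.
Slope continuity at E: θ_0 = M_E·3.833/EI, so M_E = 376.5/3.833 = 98.23 kN·m (hogging).
Span DE, ΣM about D with M_E applied at E: R_E^{DE}·6 = 208.2 + 98.23, so R_E^{DE} = 51.07 kN and R_D = 136.2 − 51.07 = 85.13 kN.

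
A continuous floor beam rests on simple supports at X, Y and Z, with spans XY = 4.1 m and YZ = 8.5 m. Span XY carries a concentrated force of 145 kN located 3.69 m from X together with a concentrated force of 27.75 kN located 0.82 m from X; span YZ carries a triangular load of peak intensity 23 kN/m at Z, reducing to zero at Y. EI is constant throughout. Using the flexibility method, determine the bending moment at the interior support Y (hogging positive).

Insert a hinge at Y; M_Y is the redundant, and each span becomes simply supported.
End slopes at the hinge Y, treating each span as simply supported:
  span XY: point load 145 at a = 3.69: Pab(L + a)/(6LEI) = 69.47/EI
  span XY: point load 27.75 at a = 0.82: Pab(L + a)/(6LEI) = 14.93/EI
  span YZ: triangular load, peak 23: 7w₀L³/(360EI) = 274.7/EI
  relative rotation θ_0 = (84.39 + 274.7)/EI = 359/EI
A unit hogging moment at Y produces rotation L₁/(3EI) + L₂/(3EI) = 4.2/EI.
Compatibility: M_Y·(L₁+L₂)/(3EI) = θ_0, giving M_Y = 85.49 kN·m (hogging).

M_Y = 85.49 kN·m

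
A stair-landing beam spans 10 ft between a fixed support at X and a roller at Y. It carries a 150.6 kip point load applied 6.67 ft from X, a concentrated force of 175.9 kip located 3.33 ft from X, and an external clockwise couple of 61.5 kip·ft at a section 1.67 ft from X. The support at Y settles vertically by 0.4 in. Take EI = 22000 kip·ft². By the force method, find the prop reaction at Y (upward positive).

Release the roller at Y. Primary structure: cantilever fixed at X.
Free-end deflection of the primary structure under the applied loading (downward +):
  point load 150.6 at a = 6.67: Pa²(3L − a)/(6EI) = 26052/EI
  point load 175.9 at a = 3.33: Pa²(3L − a)/(6EI) = 8670/EI
  clockwise couple 61.5 at a = 1.67: M₀a(2L − a)/(2EI) = 941.3/EI
  δ_0 = 35663/EI
Flexibility coefficient — unit upward force at Y: δ_{YY} = L³/(3EI) = 333.3/EI.
With EI = 22000 kip·ft²: δ_0 = 1.6211 ft and δ_{YY} = 0.015152 ft/kip.
Compatibility — the beam at Y must follow the support down by 0.03333 ft: δ_0 − R_Y·δ_{YY} = 0.03333, so R_Y = (1.6211 − 0.03333)/0.015152 = 104.8 kip.

R_Y = 104.8 kip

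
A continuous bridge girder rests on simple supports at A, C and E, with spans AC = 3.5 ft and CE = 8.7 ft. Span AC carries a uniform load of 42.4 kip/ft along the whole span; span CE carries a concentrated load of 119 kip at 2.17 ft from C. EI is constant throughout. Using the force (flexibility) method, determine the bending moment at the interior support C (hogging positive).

M_C = 139.6 kip·ft

Insert a hinge at C; M_C is the redundant, and each span becomes simply supported.
Rotations at C on the released spans (each span's end-slope, ×1/EI):
  span AC: UDL 42.4: wL³/(24EI) = 75.75/EI
  span CE: point load 119 at a = 2.17: Pab(L + b)/(6LEI) = 492/EI
  relative rotation θ_0 = (75.75 + 492)/EI = 567.7/EI
A unit hogging moment at C produces rotation L₁/(3EI) + L₂/(3EI) = 4.067/EI.
Slope continuity at C: θ_0 = M_C·4.067/EI, so M_C = 567.7/4.067 = 139.6 kip·ft (hogging).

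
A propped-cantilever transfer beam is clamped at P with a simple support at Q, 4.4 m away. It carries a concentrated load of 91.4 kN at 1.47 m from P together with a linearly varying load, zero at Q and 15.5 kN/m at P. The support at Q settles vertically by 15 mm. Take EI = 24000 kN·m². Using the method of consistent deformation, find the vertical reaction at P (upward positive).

R_P = 117.8 kN

Remove the prop at Q; the released (primary) structure is a cantilever built in at P.
Primary-structure tip deflection at Q by superposition:
  point load 91.4 at a = 1.47: Pa²(3L − a)/(6EI) = 386.1/EI
  triangular load, peak 15.5 at the fixed end: w₀L⁴/(30EI) = 193.7/EI
  δ_0 = 579.8/EI
Flexibility coefficient — unit upward force at Q: δ_{QQ} = L³/(3EI) = 28.39/EI.
With EI = 24000 kN·m²: δ_0 = 0.024157 m and δ_{QQ} = 0.001183 m/kN.
Compatibility — the beam at Q must follow the support down by 0.015 m: δ_0 − R_Q·δ_{QQ} = 0.015, so R_Q = (0.024157 − 0.015)/0.001183 = 7.74 kN.
Vertical equilibrium: R_P = ΣP − R_Q = 125.5 − 7.74 = 117.8 kN.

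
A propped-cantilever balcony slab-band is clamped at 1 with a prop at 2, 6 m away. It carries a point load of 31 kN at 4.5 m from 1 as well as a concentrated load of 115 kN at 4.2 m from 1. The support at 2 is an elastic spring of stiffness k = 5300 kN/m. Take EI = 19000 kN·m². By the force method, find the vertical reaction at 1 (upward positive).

Choose R_2 as the redundant. The primary structure is the cantilever fixed at 1.
Deflection at 2 on the released cantilever, summing each load's contribution:
  point load 31 at a = 4.5: Pa²(3L − a)/(6EI) = 1412/EI
  point load 115 at a = 4.2: Pa²(3L − a)/(6EI) = 4666/EI
  δ_0 = 6078/EI
Flexibility coefficient — unit upward force at 2: δ_{22} = L³/(3EI) = 72/EI.
With EI = 19000 kN·m²: δ_0 = 0.31991 m and δ_{22} = 0.003789 m/kN.
Compatibility — the spring shortens by R_2/k under the reaction it provides: δ_0 − R_2·δ_{22} = R_2/k. With 1/k = 0.000189 m/kN, R_2 = δ_0 / (δ_{22} + 1/k) = 0.31991 / (0.003789 + 0.000189) = 80.42 kN.
Vertical equilibrium: R_1 = ΣP − R_2 = 146 − 80.42 = 65.58 kN.

R_1 = 65.58 kN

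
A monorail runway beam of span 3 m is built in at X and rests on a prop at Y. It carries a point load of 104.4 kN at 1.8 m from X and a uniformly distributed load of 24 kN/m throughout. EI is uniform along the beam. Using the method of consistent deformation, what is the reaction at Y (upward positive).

Take the reaction at Y as the redundant and release it; the primary structure is a cantilever fixed at X.
Downward deflection at the released point Y due to the loads:
  point load 104.4 at a = 1.8: Pa²(3L − a)/(6EI) = 405.9/EI
  UDL 24: wL⁴/(8EI) = 243/EI
  δ_0 = 648.9/EI
Flexibility coefficient — unit upward force at Y: δ_{YY} = L³/(3EI) = 9/EI.
The prop prevents deflection at Y: R_Y = δ_0/δ_{YY} = 648.9/9 = 72.1 kN.

R_Y = 72.1 kN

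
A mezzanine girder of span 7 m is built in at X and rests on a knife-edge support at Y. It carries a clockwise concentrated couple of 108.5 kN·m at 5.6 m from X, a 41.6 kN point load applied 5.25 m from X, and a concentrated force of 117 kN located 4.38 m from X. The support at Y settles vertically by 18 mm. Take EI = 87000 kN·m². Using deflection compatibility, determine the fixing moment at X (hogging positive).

Choose R_Y as the redundant. The primary structure is the cantilever fixed at X.
Deflection at Y on the released cantilever, summing each load's contribution:
  clockwise couple 108.5 at a = 5.6: M₀a(2L − a)/(2EI) = 2552/EI
  point load 41.6 at a = 5.25: Pa²(3L − a)/(6EI) = 3010/EI
  point load 117 at a = 4.38: Pa²(3L − a)/(6EI) = 6217/EI
  δ_0 = 11779/EI
Flexibility coefficient — unit upward force at Y: δ_{YY} = L³/(3EI) = 114.3/EI.
With EI = 87000 kN·m²: δ_0 = 0.13539 m and δ_{YY} = 0.001314 m/kN.
Compatibility — the beam at Y must follow the support down by 0.018 m: δ_0 − R_Y·δ_{YY} = 0.018, so R_Y = (0.13539 − 0.018)/0.001314 = 89.33 kN.
Moment equilibrium about X: M_X = Σ(load moments about X) − R_Y·L = 839.4 − 89.33×7 = 214.1 kN·m.

M_X = 214.1 kN·m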